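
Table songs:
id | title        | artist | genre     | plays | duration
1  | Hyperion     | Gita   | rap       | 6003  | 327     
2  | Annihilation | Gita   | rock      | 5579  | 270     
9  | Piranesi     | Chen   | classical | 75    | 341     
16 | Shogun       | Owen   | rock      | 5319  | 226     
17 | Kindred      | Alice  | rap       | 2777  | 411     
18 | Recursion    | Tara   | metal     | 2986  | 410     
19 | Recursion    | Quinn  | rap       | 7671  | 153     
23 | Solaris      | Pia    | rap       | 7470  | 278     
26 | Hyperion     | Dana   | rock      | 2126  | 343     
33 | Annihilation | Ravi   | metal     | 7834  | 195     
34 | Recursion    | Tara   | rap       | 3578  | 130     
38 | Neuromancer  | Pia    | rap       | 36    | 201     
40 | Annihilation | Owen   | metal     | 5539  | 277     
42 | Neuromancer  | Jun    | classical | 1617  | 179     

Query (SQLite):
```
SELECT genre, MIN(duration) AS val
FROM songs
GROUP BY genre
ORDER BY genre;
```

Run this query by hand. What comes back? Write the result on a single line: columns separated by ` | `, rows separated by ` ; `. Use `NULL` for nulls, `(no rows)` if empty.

classical | 179 ; metal | 195 ; rap | 130 ; rock | 226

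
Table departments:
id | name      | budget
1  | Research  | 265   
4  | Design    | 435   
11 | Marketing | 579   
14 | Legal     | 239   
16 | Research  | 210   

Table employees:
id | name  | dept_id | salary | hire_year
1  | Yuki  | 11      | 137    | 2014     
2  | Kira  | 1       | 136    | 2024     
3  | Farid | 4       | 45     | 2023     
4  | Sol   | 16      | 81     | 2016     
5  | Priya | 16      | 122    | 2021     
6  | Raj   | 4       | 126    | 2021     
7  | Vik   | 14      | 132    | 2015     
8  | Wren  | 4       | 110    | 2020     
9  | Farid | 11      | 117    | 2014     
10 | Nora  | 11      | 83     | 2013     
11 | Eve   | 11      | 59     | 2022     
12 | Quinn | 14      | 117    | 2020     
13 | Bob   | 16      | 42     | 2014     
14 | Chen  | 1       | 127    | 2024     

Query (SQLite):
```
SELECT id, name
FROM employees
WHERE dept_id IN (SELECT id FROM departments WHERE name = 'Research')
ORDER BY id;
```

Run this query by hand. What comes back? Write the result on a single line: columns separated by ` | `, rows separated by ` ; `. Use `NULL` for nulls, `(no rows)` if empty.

Inner query: departments.id where name = 'Research'.
Outer: keep employees rows whose dept_id is in that set.
Inner query → {1, 16}

2 | Kira ; 4 | Sol ; 5 | Priya ; 13 | Bob ; 14 | Chen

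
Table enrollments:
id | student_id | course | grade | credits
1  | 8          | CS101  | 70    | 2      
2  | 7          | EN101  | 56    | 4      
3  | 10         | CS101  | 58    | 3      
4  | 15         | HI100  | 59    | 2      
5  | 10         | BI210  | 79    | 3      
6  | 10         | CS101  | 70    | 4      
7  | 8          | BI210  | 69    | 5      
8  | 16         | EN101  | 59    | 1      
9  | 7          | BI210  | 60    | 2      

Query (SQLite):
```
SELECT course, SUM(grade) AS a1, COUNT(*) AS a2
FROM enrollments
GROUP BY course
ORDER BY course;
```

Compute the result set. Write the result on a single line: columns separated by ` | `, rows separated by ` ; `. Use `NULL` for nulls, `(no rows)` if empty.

Group enrollments by course.
Per group compute: SUM(grade), COUNT(*).
  BI210: ids {5, 7, 9} → SUM(grade)=208, COUNT(*)=3
  CS101: ids {1, 3, 6} → SUM(grade)=198, COUNT(*)=3
  EN101: ids {2, 8} → SUM(grade)=115, COUNT(*)=2
  HI100: ids {4} → SUM(grade)=59, COUNT(*)=1

BI210 | 208 | 3 ; CS101 | 198 | 3 ; EN101 | 115 | 2 ; HI100 | 59 | 1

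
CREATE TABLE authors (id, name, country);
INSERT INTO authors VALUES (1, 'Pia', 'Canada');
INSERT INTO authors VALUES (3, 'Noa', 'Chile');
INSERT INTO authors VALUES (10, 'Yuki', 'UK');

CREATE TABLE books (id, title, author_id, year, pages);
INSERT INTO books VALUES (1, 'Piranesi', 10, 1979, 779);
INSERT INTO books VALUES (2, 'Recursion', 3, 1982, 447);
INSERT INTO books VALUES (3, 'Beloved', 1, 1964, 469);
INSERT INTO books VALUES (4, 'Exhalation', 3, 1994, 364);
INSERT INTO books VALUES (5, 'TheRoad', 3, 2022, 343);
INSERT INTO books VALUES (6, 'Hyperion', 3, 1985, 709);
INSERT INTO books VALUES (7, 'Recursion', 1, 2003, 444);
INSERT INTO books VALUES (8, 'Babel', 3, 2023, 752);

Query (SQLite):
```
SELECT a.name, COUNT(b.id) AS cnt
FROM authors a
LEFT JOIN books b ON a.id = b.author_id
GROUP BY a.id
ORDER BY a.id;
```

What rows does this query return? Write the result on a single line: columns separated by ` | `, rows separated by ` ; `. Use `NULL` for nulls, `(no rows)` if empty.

Pia | 2 ; Noa | 5 ; Yuki | 1

LEFT JOIN keeps every authors row; unmatched ones get NULL for books columns.
Group by authors.id and compute COUNT(b.id). COUNT(col) of an all-NULL group is 0.
  1: ids {3, 7} → COUNT(b.id)=2
  3: ids {2, 4, 5, 6, 8} → COUNT(b.id)=5
  10: ids {1} → COUNT(b.id)=1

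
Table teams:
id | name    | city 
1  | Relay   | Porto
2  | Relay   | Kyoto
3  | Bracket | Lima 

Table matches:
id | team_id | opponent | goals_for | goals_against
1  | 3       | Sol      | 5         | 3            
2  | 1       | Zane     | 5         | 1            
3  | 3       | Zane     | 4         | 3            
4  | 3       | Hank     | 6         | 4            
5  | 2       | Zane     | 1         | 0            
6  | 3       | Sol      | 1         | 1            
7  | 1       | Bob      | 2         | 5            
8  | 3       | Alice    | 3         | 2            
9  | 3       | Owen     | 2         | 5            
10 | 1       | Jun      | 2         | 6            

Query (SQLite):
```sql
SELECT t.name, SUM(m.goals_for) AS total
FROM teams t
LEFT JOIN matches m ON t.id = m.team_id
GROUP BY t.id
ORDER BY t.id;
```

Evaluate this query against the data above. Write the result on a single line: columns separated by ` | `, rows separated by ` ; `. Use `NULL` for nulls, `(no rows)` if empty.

Relay | 9 ; Relay | 1 ; Bracket | 21

LEFT JOIN keeps every teams row; unmatched ones get NULL for matches columns.
Group by teams.id and compute SUM(m.goals_for). SUM over an all-NULL group is NULL.
  1: ids {2, 7, 10} → SUM(m.goals_for)=9
  2: ids {5} → SUM(m.goals_for)=1
  3: ids {1, 3, 4, 6, 8, 9} → SUM(m.goals_for)=21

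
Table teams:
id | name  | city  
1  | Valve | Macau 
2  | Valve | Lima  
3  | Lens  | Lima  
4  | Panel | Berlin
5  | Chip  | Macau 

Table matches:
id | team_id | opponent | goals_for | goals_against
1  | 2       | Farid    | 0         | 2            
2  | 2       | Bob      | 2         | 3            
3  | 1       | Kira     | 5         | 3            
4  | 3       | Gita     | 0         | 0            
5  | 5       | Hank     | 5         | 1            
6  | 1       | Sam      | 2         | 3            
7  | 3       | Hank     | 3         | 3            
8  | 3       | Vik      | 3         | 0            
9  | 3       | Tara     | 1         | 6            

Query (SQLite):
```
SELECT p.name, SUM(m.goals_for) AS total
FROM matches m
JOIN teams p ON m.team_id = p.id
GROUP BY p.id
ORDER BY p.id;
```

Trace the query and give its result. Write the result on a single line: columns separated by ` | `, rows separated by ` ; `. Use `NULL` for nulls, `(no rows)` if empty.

Valve | 7 ; Valve | 2 ; Lens | 7 ; Chip | 5

Join each matches row to its teams via team_id.
Group joined rows by teams.id; compute SUM(m.goals_for) per group.
  1: ids {3, 6} → SUM(m.goals_for)=7
  2: ids {1, 2} → SUM(m.goals_for)=2
  3: ids {4, 7, 8, 9} → SUM(m.goals_for)=7
  5: ids {5} → SUM(m.goals_for)=5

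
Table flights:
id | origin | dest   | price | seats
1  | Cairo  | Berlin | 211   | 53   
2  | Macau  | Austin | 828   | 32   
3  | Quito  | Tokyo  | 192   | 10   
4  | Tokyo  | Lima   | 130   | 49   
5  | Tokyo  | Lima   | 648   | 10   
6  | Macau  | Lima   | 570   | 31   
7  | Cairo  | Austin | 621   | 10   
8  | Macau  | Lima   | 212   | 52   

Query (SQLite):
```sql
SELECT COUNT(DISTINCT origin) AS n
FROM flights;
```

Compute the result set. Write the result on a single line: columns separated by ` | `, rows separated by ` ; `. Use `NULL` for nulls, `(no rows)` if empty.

Count distinct non-NULL origin values.

4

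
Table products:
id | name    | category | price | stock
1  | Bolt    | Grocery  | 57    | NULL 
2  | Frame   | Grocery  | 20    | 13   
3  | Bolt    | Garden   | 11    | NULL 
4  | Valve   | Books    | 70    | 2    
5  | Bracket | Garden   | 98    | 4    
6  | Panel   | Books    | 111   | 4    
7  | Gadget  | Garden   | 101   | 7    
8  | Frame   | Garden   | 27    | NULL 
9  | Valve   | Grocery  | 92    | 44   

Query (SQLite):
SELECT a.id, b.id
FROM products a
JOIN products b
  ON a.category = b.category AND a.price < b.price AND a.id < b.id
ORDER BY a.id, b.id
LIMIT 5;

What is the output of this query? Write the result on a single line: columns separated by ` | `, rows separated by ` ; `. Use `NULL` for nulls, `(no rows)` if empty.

1 | 9 ; 2 | 9 ; 3 | 5 ; 3 | 7 ; 3 | 8

Pairs (a,b) with same category, a.price < b.price, a.id < b.id.
category groups: Books:{4,6} Garden:{3,5,7,8} Grocery:{1,2,9}
Ordered by (a.id, b.id); first 5.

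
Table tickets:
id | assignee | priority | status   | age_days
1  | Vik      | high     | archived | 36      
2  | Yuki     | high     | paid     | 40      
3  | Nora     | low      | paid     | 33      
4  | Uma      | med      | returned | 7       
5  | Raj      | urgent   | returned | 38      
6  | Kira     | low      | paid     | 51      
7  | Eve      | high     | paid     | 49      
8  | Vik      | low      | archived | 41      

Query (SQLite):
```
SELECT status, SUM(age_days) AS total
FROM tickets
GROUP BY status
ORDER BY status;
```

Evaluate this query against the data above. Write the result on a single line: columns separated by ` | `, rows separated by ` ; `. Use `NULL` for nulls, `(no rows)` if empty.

Partition tickets by status; compute SUM(age_days) within each group.
  archived: ids {1, 8} → SUM(age_days)=77
  paid: ids {2, 3, 6, 7} → SUM(age_days)=173
  returned: ids {4, 5} → SUM(age_days)=45

archived | 77 ; paid | 173 ; returned | 45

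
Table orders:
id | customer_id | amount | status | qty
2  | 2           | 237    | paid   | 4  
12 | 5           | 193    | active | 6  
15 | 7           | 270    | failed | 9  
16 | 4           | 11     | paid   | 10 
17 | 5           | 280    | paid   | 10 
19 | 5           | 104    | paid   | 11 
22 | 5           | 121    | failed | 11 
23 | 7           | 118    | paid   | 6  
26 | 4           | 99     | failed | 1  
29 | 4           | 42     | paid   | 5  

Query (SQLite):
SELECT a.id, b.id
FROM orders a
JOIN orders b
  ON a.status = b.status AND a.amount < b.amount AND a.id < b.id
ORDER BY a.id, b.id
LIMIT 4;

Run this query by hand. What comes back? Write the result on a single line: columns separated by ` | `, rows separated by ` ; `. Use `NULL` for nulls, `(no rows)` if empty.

2 | 17 ; 16 | 17 ; 16 | 19 ; 16 | 23

Pairs (a,b) with same status, a.amount < b.amount, a.id < b.id.
status groups: active:{12} failed:{15,22,26} paid:{2,16,17,19,23,29}
Ordered by (a.id, b.id); first 4.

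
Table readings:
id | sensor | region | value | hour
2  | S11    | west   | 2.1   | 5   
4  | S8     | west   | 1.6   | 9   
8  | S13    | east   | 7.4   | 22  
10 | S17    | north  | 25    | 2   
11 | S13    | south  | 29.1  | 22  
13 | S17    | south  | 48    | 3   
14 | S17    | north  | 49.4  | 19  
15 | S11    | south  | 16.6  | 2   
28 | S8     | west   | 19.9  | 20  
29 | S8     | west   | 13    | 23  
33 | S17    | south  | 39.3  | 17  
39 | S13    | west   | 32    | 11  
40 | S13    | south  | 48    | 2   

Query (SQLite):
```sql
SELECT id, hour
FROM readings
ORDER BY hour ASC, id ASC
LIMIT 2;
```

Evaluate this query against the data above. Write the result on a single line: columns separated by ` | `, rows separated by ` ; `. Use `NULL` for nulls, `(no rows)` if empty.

10 | 2 ; 15 | 2

Sort by hour asc, tiebreak id asc: (2, id=10), (2, id=15), (2, id=40), (3, id=13), (5, id=2) …. Take first 2.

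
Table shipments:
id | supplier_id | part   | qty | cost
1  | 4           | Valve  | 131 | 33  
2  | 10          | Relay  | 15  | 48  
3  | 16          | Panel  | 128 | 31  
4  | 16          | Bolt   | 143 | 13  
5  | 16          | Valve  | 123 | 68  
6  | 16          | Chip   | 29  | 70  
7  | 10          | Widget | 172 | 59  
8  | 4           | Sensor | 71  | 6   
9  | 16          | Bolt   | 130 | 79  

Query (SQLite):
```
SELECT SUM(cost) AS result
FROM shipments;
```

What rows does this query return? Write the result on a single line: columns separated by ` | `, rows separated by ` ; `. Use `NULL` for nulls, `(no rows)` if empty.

407

All cost values: [33, 48, 31, 13, 68, 70, 59, 6, 79].
SUM of non-NULL values = 407.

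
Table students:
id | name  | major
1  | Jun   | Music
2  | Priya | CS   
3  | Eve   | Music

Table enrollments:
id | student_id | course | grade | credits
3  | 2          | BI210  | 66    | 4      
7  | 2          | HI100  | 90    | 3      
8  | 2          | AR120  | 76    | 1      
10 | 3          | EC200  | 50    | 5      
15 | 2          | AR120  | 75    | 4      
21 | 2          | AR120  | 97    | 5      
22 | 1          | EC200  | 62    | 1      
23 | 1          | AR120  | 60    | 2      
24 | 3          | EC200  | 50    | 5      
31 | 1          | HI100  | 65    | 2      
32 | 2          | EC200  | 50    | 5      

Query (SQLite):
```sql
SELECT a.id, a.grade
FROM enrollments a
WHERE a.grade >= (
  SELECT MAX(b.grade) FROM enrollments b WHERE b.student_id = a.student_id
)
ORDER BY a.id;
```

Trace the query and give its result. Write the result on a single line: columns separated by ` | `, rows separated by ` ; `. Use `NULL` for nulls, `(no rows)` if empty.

10 | 50 ; 21 | 97 ; 24 | 50 ; 31 | 65

For each enrollments row a, compute MAX(grade) over rows sharing a.student_id.
Keep row a if a.grade >= that per-group MAX.
  student_id=1: MAX(grade) = 65
  student_id=2: MAX(grade) = 97
  student_id=3: MAX(grade) = 50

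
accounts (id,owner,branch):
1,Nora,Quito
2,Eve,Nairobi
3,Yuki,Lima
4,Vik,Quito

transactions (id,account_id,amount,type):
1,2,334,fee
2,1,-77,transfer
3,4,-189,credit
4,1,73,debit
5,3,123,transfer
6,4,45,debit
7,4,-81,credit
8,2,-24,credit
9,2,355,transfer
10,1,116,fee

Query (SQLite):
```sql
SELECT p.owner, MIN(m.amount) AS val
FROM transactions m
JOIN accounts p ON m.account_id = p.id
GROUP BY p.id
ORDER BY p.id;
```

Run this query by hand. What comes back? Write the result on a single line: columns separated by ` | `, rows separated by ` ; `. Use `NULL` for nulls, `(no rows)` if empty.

Join each transactions row to its accounts via account_id.
Group joined rows by accounts.id; compute MIN(m.amount) per group.
  1: ids {2, 4, 10} → MIN(m.amount)=-77
  2: ids {1, 8, 9} → MIN(m.amount)=-24
  3: ids {5} → MIN(m.amount)=123
  4: ids {3, 6, 7} → MIN(m.amount)=-189

Nora | -77 ; Eve | -24 ; Yuki | 123 ; Vik | -189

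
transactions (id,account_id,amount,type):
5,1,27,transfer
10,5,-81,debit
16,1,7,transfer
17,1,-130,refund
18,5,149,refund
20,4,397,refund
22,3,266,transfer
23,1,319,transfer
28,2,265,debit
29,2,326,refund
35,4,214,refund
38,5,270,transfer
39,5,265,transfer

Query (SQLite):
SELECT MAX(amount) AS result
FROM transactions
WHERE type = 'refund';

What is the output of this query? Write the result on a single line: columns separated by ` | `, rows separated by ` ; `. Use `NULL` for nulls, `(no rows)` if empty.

397

Rows where type='refund' → amount values: [-130, 149, 397, 326, 214].
MAX of non-NULL values = 397.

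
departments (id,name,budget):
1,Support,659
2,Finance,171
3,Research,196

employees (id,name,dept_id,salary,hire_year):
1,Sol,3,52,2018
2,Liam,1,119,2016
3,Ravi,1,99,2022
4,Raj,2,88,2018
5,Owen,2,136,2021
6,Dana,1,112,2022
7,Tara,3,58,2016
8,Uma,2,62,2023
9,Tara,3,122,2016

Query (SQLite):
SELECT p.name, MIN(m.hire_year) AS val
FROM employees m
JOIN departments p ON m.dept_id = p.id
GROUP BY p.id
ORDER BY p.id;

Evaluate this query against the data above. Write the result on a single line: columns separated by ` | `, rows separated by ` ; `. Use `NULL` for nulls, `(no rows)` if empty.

Join each employees row to its departments via dept_id.
Group joined rows by departments.id; compute MIN(m.hire_year) per group.
  1: ids {2, 3, 6} → MIN(m.hire_year)=2016
  2: ids {4, 5, 8} → MIN(m.hire_year)=2018
  3: ids {1, 7, 9} → MIN(m.hire_year)=2016

Support | 2016 ; Finance | 2018 ; Research | 2016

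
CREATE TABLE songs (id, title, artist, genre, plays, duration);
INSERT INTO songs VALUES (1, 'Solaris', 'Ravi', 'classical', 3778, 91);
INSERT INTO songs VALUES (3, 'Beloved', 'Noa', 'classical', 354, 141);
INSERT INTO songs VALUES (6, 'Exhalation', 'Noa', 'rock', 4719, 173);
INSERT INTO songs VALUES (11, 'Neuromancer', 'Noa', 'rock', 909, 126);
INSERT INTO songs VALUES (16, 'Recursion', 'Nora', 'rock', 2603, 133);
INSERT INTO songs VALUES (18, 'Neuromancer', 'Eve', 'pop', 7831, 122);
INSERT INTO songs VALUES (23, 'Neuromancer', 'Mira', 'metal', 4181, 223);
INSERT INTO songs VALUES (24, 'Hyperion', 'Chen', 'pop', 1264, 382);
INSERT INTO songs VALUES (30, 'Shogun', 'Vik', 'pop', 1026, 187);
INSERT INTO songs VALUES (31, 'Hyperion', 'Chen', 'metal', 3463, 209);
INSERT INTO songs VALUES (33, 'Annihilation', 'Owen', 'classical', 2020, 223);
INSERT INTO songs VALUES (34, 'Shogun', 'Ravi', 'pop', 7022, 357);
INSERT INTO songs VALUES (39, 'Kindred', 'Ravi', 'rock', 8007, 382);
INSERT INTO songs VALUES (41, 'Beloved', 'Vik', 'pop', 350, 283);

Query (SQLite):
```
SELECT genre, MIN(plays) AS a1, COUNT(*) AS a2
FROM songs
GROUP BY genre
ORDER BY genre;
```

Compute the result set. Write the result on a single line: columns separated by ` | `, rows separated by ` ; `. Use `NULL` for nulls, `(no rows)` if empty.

classical | 354 | 3 ; metal | 3463 | 2 ; pop | 350 | 5 ; rock | 909 | 4

Group songs by genre.
Per group compute: MIN(plays), COUNT(*).
  classical: ids {1, 3, 33} → MIN(plays)=354, COUNT(*)=3
  metal: ids {23, 31} → MIN(plays)=3463, COUNT(*)=2
  pop: ids {18, 24, 30, 34, 41} → MIN(plays)=350, COUNT(*)=5
  rock: ids {6, 11, 16, 39} → MIN(plays)=909, COUNT(*)=4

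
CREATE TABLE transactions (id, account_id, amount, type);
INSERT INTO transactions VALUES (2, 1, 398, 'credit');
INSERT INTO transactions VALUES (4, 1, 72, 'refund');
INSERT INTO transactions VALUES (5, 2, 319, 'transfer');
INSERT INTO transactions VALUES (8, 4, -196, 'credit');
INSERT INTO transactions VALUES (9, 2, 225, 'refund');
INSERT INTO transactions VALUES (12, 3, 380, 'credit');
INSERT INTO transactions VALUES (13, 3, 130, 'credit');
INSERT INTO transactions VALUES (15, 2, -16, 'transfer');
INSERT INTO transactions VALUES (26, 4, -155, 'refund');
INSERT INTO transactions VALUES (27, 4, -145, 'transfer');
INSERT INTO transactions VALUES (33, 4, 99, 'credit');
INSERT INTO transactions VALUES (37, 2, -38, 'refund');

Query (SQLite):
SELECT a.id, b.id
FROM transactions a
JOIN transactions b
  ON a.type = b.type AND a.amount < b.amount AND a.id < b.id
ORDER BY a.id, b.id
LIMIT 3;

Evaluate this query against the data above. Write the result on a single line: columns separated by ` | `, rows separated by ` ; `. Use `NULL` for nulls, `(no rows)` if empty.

4 | 9 ; 8 | 12 ; 8 | 13

Pairs (a,b) with same type, a.amount < b.amount, a.id < b.id.
type groups: credit:{2,8,12,13,33} refund:{4,9,26,37} transfer:{5,15,27}
Ordered by (a.id, b.id); first 3.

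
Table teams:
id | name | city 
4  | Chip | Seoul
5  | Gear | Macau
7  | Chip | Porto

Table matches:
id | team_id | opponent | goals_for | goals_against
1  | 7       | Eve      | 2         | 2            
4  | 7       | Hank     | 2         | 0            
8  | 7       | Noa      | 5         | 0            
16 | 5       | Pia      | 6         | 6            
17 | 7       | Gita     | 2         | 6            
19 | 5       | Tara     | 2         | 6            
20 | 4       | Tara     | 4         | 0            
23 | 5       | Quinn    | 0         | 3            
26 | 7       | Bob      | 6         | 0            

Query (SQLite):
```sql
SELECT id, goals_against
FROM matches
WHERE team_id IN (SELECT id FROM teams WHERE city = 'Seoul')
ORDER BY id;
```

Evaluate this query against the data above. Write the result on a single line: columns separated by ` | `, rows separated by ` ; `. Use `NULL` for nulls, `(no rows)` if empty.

Inner query: teams.id where city = 'Seoul'.
Outer: keep matches rows whose team_id is in that set.
Inner query → {4}

20 | 0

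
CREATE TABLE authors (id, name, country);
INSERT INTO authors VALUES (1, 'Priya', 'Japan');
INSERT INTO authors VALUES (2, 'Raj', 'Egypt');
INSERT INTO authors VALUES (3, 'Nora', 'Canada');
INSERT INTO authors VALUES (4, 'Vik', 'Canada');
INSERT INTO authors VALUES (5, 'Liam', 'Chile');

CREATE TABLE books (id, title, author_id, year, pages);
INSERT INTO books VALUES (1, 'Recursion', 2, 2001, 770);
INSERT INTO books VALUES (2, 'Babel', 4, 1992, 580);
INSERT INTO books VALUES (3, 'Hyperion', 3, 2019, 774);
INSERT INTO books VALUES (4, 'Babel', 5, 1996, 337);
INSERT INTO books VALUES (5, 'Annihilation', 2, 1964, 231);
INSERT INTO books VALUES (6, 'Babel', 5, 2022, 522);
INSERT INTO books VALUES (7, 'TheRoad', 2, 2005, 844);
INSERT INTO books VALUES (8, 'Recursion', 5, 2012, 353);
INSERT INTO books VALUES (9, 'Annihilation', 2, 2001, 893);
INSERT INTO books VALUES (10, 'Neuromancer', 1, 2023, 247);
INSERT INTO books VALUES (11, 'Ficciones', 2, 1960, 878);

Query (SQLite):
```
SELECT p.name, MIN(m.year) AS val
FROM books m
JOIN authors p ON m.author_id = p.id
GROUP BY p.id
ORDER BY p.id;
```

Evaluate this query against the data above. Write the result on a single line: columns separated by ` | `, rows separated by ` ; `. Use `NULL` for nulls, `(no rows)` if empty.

Join each books row to its authors via author_id.
Group joined rows by authors.id; compute MIN(m.year) per group.
  1: ids {10} → MIN(m.year)=2023
  2: ids {1, 5, 7, 9, 11} → MIN(m.year)=1960
  3: ids {3} → MIN(m.year)=2019
  4: ids {2} → MIN(m.year)=1992
  5: ids {4, 6, 8} → MIN(m.year)=1996

Priya | 2023 ; Raj | 1960 ; Nora | 2019 ; Vik | 1992 ; Liam | 1996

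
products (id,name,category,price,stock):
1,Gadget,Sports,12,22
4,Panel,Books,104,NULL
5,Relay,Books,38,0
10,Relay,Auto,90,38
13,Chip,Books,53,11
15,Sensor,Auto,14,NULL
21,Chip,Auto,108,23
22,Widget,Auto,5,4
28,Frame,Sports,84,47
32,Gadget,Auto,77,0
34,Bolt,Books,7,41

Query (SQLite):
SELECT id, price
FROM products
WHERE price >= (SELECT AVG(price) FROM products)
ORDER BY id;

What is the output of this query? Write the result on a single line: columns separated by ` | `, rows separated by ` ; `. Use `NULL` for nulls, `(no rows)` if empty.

Scalar subquery: AVG(price) over all products rows = 53.818182 (≈; comparison uses full precision).
Keep rows where price >= that value.

4 | 104 ; 10 | 90 ; 21 | 108 ; 28 | 84 ; 32 | 77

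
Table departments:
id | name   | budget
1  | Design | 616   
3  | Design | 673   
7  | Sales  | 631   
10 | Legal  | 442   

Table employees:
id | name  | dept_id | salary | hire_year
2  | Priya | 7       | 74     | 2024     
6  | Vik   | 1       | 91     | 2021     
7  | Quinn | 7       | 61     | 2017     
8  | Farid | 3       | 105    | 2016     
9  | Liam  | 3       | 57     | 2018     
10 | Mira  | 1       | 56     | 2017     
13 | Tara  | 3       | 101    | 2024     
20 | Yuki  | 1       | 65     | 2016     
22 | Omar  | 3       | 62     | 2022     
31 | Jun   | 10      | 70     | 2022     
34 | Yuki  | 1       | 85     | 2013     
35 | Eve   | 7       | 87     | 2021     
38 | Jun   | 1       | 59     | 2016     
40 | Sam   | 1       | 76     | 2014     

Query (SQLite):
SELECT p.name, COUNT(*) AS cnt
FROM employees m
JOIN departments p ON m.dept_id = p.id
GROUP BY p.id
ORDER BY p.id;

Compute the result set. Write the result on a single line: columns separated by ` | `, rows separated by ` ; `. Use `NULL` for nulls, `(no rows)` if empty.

Design | 6 ; Design | 4 ; Sales | 3 ; Legal | 1

Join each employees row to its departments via dept_id.
Group joined rows by departments.id; compute COUNT(*) per group.
  1: ids {6, 10, 20, 34, 38, 40} → COUNT(*)=6
  3: ids {8, 9, 13, 22} → COUNT(*)=4
  7: ids {2, 7, 35} → COUNT(*)=3
  10: ids {31} → COUNT(*)=1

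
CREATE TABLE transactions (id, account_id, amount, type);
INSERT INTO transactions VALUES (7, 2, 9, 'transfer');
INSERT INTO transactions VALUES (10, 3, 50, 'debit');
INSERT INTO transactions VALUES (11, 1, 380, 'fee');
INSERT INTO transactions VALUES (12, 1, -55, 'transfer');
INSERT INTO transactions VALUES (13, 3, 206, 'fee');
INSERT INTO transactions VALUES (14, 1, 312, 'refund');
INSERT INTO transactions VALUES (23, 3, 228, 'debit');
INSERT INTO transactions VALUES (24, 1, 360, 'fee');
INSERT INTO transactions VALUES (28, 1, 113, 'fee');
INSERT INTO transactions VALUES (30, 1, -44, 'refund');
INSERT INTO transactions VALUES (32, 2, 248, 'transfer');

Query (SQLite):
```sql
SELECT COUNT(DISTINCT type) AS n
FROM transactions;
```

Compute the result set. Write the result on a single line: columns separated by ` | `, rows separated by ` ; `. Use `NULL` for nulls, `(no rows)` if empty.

4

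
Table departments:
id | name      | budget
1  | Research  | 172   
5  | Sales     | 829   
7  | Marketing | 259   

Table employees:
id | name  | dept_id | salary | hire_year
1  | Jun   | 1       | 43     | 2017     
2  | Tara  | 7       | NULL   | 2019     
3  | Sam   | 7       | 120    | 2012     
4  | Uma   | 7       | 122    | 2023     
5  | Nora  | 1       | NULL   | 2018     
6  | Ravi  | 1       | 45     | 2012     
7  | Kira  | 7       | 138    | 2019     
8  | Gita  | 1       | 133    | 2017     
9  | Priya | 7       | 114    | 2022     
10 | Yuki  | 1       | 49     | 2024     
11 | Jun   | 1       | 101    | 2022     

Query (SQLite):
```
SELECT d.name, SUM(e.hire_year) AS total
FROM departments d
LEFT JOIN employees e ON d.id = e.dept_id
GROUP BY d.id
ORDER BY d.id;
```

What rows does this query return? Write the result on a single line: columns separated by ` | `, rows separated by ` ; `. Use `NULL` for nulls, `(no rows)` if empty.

Research | 12110 ; Sales | NULL ; Marketing | 10095

LEFT JOIN keeps every departments row; unmatched ones get NULL for employees columns.
Group by departments.id and compute SUM(e.hire_year). SUM over an all-NULL group is NULL.
  1: ids {1, 5, 6, 8, 10, 11} → SUM(e.hire_year)=12110
  5: ids {—} → SUM(e.hire_year)=NULL
  7: ids {2, 3, 4, 7, 9} → SUM(e.hire_year)=10095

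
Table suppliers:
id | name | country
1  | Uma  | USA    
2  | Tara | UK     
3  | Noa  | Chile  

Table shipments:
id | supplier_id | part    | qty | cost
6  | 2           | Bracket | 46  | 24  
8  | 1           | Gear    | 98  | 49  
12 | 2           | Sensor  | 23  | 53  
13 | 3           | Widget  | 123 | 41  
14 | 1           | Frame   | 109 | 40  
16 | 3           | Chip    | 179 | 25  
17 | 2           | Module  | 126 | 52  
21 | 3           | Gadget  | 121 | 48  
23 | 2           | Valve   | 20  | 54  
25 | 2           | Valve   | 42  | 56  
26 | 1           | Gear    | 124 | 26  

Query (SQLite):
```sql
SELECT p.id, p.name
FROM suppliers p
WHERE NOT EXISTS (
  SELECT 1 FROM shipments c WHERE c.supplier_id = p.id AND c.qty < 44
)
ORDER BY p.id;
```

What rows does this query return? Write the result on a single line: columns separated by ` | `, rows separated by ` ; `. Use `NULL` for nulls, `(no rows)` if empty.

1 | Uma ; 3 | Noa

For each suppliers row, check whether any shipments with matching supplier_id has qty < 44.
Keep rows where that is false.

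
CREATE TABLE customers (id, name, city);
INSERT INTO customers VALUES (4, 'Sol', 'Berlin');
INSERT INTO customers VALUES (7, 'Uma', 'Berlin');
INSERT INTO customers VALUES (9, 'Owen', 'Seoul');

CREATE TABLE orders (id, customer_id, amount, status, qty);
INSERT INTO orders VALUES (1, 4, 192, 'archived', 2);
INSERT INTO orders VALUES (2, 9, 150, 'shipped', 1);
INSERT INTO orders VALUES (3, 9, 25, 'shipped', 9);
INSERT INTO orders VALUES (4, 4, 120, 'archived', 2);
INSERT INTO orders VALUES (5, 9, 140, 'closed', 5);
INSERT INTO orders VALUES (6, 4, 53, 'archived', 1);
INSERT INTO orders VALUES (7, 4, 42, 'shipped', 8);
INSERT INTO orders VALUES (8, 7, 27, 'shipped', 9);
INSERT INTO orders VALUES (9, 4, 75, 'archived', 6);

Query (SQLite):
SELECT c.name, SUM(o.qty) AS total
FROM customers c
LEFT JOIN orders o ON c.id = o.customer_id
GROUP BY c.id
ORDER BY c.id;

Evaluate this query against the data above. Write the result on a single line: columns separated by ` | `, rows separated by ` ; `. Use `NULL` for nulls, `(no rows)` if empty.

Sol | 19 ; Uma | 9 ; Owen | 15

LEFT JOIN keeps every customers row; unmatched ones get NULL for orders columns.
Group by customers.id and compute SUM(o.qty). SUM over an all-NULL group is NULL.
  4: ids {1, 4, 6, 7, 9} → SUM(o.qty)=19
  7: ids {8} → SUM(o.qty)=9
  9: ids {2, 3, 5} → SUM(o.qty)=15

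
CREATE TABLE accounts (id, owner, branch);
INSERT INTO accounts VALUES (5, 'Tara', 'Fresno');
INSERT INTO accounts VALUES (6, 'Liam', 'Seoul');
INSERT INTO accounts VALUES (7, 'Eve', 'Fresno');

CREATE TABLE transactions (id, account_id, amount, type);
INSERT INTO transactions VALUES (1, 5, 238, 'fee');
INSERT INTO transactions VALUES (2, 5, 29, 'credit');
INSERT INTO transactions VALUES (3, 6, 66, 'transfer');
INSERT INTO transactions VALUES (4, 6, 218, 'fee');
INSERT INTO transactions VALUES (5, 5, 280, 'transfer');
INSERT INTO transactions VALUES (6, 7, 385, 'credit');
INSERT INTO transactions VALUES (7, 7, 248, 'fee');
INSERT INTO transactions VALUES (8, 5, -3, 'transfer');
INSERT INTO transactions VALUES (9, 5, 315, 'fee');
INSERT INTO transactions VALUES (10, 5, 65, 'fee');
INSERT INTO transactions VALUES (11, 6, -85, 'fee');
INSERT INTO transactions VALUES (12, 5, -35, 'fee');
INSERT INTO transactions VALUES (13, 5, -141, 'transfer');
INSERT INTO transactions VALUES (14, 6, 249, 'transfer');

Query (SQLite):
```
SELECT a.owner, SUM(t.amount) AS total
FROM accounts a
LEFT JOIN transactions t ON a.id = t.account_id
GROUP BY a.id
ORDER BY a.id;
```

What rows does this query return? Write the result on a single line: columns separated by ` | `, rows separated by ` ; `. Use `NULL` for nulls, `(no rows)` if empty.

Tara | 748 ; Liam | 448 ; Eve | 633

LEFT JOIN keeps every accounts row; unmatched ones get NULL for transactions columns.
Group by accounts.id and compute SUM(t.amount). SUM over an all-NULL group is NULL.
  5: ids {1, 2, 5, 8, 9, 10, 12, 13} → SUM(t.amount)=748
  6: ids {3, 4, 11, 14} → SUM(t.amount)=448
  7: ids {6, 7} → SUM(t.amount)=633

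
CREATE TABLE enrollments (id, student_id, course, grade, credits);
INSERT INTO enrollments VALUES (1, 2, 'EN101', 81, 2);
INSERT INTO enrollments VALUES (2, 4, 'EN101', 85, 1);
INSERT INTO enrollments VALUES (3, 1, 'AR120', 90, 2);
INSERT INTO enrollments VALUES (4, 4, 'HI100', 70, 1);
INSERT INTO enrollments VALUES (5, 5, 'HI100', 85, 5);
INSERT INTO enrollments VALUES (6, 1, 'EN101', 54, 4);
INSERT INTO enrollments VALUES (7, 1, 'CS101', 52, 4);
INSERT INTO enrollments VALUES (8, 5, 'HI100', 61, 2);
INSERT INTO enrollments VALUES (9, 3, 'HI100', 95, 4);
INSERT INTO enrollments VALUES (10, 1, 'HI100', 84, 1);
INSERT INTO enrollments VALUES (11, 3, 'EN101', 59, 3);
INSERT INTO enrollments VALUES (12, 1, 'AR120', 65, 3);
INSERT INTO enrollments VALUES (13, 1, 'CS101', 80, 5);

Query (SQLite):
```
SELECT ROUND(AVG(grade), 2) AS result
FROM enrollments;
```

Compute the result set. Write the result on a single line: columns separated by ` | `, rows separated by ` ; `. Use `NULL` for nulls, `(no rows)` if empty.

All grade values: [81, 85, 90, 70, 85, 54, 52, 61, 95, 84, 59, 65, 80].
AVG = 961 / 13 (rounded to 2 dp).

73.92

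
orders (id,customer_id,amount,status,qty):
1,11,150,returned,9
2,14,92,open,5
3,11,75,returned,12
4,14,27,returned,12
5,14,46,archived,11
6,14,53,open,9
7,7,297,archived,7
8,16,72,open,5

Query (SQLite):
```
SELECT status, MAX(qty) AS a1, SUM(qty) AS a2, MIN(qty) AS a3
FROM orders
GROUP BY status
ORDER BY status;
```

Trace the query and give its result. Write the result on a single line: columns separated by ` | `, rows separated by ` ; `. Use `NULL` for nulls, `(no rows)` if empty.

archived | 11 | 18 | 7 ; open | 9 | 19 | 5 ; returned | 12 | 33 | 9

Group orders by status.
Per group compute: MAX(qty), SUM(qty), MIN(qty).
  archived: ids {5, 7} → MAX(qty)=11, SUM(qty)=18, MIN(qty)=7
  open: ids {2, 6, 8} → MAX(qty)=9, SUM(qty)=19, MIN(qty)=5
  returned: ids {1, 3, 4} → MAX(qty)=12, SUM(qty)=33, MIN(qty)=9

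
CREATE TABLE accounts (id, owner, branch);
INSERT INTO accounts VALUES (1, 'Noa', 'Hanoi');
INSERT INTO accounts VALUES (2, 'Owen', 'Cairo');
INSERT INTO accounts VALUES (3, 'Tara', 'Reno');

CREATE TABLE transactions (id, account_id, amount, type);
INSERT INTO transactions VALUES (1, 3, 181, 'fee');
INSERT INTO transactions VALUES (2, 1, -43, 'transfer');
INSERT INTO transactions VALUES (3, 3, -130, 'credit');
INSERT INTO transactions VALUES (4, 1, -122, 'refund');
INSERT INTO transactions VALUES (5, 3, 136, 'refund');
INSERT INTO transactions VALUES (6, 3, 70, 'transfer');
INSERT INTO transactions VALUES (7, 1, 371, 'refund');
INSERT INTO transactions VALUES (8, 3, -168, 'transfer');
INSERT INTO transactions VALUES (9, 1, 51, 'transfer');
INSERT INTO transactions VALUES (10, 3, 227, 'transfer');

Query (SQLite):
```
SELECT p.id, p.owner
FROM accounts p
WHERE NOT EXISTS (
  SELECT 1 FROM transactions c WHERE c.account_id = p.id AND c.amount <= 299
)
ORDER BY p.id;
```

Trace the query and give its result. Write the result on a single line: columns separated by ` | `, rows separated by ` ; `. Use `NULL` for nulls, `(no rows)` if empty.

2 | Owen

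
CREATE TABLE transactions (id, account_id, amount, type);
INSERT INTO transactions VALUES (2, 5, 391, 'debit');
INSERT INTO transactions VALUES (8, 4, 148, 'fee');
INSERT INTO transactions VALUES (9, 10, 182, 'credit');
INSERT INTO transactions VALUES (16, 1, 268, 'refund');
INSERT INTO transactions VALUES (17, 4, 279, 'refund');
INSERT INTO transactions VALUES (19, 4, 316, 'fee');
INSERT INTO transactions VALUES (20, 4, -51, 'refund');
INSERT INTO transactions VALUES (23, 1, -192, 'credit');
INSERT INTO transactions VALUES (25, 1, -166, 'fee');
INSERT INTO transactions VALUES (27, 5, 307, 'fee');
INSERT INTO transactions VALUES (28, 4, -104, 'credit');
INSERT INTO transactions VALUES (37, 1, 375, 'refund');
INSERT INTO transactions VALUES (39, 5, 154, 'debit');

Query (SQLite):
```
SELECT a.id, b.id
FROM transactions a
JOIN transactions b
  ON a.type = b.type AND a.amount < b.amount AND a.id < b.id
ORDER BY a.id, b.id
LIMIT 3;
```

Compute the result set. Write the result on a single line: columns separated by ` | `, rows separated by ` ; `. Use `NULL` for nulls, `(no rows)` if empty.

8 | 19 ; 8 | 27 ; 16 | 17

Pairs (a,b) with same type, a.amount < b.amount, a.id < b.id.
type groups: credit:{9,23,28} debit:{2,39} fee:{8,19,25,27} refund:{16,17,20,37}
Ordered by (a.id, b.id); first 3.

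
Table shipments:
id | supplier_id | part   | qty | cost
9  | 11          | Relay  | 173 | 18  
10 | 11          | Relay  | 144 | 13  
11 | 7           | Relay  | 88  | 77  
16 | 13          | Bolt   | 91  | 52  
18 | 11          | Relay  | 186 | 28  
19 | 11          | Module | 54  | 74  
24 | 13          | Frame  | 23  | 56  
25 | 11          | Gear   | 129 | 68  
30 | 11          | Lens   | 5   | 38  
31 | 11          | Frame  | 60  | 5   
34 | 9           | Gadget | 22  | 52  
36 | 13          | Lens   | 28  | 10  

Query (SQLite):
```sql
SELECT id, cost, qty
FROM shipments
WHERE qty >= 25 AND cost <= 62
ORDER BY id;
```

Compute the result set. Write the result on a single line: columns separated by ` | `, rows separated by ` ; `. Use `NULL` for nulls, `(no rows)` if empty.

9 | 18 | 173 ; 10 | 13 | 144 ; 16 | 52 | 91 ; 18 | 28 | 186 ; 31 | 5 | 60 ; 36 | 10 | 28

qty >= 25: ids {9, 10, 11, 16, 18, 19, 25, 31, 36}
cost <= 62: ids {9, 10, 16, 18, 24, 30, 31, 34, 36}
Combine with AND.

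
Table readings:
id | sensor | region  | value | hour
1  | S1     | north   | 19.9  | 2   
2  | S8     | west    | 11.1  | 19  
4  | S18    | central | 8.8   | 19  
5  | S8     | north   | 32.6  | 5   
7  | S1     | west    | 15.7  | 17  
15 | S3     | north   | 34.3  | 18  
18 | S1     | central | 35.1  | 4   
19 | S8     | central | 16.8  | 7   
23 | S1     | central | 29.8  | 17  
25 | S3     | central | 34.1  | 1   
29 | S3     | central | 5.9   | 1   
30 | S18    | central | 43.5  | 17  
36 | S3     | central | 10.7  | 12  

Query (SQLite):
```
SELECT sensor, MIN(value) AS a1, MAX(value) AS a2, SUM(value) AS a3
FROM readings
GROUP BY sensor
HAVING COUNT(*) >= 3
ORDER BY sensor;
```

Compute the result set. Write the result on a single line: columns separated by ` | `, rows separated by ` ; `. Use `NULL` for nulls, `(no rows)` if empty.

Group readings by sensor.
Per group compute: MIN(value), MAX(value), SUM(value).
HAVING: drop groups with fewer than 3 rows.
  S1: ids {1, 7, 18, 23} → MIN(value)=15.7, MAX(value)=35.1, SUM(value)=100.5
  S18: ids {4, 30} → MIN(value)=8.8, MAX(value)=43.5, SUM(value)=52.3
  S3: ids {15, 25, 29, 36} → MIN(value)=5.9, MAX(value)=34.3, SUM(value)=85
  S8: ids {2, 5, 19} → MIN(value)=11.1, MAX(value)=32.6, SUM(value)=60.5

S1 | 15.7 | 35.1 | 100.5 ; S3 | 5.9 | 34.3 | 85 ; S8 | 11.1 | 32.6 | 60.5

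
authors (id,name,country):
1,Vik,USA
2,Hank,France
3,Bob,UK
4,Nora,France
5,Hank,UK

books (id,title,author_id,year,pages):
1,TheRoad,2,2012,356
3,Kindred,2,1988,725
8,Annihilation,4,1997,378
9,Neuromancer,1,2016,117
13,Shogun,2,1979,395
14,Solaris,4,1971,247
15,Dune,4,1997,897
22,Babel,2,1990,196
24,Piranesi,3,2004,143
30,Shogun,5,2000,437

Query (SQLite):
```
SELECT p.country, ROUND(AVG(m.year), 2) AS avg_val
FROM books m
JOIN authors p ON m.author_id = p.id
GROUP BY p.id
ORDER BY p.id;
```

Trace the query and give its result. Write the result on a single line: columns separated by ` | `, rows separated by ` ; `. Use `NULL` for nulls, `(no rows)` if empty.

Join each books row to its authors via author_id.
Group joined rows by authors.id; compute ROUND(AVG(m.year), 2) per group.
  1: ids {9} → ROUND(AVG(m.year), 2)=2016
  2: ids {1, 3, 13, 22} → ROUND(AVG(m.year), 2)=1992.25
  3: ids {24} → ROUND(AVG(m.year), 2)=2004
  4: ids {8, 14, 15} → ROUND(AVG(m.year), 2)=1988.33
  5: ids {30} → ROUND(AVG(m.year), 2)=2000

USA | 2016 ; France | 1992.25 ; UK | 2004 ; France | 1988.33 ; UK | 2000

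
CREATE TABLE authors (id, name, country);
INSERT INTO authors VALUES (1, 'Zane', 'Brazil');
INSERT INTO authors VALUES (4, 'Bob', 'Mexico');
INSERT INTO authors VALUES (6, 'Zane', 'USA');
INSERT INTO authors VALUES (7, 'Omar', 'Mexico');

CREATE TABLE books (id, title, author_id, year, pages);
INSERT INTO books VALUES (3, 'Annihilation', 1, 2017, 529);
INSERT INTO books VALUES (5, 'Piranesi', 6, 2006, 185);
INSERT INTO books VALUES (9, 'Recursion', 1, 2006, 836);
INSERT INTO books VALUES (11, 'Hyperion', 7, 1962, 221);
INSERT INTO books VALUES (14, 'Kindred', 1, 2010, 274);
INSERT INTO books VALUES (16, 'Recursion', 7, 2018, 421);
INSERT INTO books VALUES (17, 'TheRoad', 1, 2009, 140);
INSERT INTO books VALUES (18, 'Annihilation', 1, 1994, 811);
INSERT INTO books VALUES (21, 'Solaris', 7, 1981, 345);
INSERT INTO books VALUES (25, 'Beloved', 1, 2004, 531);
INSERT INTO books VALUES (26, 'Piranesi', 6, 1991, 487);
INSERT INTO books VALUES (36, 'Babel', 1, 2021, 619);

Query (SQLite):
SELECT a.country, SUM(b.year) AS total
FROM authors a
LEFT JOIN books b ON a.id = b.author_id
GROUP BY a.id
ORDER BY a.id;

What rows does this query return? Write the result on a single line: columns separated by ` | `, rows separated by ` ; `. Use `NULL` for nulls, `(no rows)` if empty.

LEFT JOIN keeps every authors row; unmatched ones get NULL for books columns.
Group by authors.id and compute SUM(b.year). SUM over an all-NULL group is NULL.
  1: ids {3, 9, 14, 17, 18, 25, 36} → SUM(b.year)=14061
  4: ids {—} → SUM(b.year)=NULL
  6: ids {5, 26} → SUM(b.year)=3997
  7: ids {11, 16, 21} → SUM(b.year)=5961

Brazil | 14061 ; Mexico | NULL ; USA | 3997 ; Mexico | 5961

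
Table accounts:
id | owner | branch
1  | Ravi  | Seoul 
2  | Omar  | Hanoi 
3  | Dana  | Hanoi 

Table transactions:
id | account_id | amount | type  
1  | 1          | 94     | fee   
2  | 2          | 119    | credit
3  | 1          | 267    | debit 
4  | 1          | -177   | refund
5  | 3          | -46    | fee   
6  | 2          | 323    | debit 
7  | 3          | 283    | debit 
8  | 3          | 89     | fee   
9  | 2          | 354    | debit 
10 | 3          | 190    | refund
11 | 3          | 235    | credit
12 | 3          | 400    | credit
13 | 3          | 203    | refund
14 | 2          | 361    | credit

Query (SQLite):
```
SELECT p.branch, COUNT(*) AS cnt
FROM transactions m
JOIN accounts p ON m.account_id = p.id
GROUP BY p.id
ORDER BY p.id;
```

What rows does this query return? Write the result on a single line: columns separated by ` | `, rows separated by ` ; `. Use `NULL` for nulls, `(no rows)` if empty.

Seoul | 3 ; Hanoi | 4 ; Hanoi | 7

Join each transactions row to its accounts via account_id.
Group joined rows by accounts.id; compute COUNT(*) per group.
  1: ids {1, 3, 4} → COUNT(*)=3
  2: ids {2, 6, 9, 14} → COUNT(*)=4
  3: ids {5, 7, 8, 10, 11, 12, 13} → COUNT(*)=7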